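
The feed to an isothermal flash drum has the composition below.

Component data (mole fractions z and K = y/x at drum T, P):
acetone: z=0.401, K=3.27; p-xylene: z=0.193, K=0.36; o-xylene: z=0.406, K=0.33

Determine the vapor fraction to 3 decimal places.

ψ = 0.343

Material balance + equilibrium reduce to Σ zᵢ(Kᵢ−1)/(1+ψ(Kᵢ−1)) = 0.
Check two-phase: ΣzᵢKᵢ = 1.515 > 1 and Σzᵢ/Kᵢ = 1.889 > 1, so g(0) = 0.515 > 0 and g(1) = -0.889 < 0.
Newton–Raphson from ψ = 0.5:
  ψ = 0.500: g = -0.1643, g' = -1.036 → ψ = 0.341
  ψ = 0.341: g = 0.0021, g' = -1.092 → ψ = 0.343
Converged at ψ = 0.343.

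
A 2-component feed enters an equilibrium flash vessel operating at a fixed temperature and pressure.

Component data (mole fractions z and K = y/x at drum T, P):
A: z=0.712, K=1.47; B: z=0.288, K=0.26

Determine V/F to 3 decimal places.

Rachford–Rice: g(V/F) = Σ zᵢ(Kᵢ−1)/(1+V/F(Kᵢ−1)) = 0.
g(0) = ΣzᵢKᵢ − 1 = 0.122 and g(1) = 1 − Σzᵢ/Kᵢ = -0.592, so a root lies in (0, 1).
Binary case is linear: z₁(K₁−1)(1+V/F(K₂−1)) + z₂(K₂−1)(1+V/F(K₁−1)) = 0
⇒ V/F = [z₁(K₁−1)+z₂(K₂−1)] / [−(K₁−1)(K₂−1)] = 0.1215/0.3478 = 0.349

V/F = 0.349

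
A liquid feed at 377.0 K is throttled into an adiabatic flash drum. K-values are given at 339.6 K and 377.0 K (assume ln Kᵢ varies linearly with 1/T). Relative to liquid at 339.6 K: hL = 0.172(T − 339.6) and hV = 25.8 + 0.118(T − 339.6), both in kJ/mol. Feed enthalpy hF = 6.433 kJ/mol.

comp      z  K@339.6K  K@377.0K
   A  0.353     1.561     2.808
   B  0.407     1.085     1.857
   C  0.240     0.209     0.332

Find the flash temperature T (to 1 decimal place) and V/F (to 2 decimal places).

T = 341.3 K, V/F = 0.24

Adiabatic flash: solve Rachford–Rice at each trial T, then check hF = ψ·hV(T) + (1−ψ)·hL(T).
  T = 339.6 K: K = (1.561, 1.085, 0.209), RR gives ψ = 0.155, H_out = 3.996 kJ/mol
  T = 377.0 K: K = (2.808, 1.857, 0.332), RR gives ψ = 0.939, H_out = 28.757 kJ/mol
  T = 358.3 K: K = (2.126, 1.439, 0.267), RR gives ψ = 0.696, H_out = 20.480 kJ/mol
  T = 349.0 K: K = (1.831, 1.255, 0.237), RR gives ψ = 0.506, H_out = 14.427 kJ/mol
  T = 344.3 K: K = (1.692, 1.168, 0.223), RR gives ψ = 0.363, H_out = 10.082 kJ/mol
  T = 342.0 K: K = (1.627, 1.127, 0.216), RR gives ψ = 0.272, H_out = 7.390 kJ/mol
Linear interpolation between T = 339.6 (H_out = 3.996) and T = 342.0 (H_out = 7.390) on hF = 6.433 gives T ≈ 341.3 K, at which ψ = 0.24.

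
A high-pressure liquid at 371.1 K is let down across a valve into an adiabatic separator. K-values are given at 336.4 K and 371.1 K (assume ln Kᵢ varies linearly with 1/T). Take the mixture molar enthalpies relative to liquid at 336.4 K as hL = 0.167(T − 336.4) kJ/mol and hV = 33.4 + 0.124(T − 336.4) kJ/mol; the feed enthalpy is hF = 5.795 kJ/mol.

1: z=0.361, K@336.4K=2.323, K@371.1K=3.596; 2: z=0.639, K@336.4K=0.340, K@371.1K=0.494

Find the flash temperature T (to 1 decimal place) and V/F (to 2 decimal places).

T = 342.2 K, V/F = 0.15

Adiabatic flash: solve Rachford–Rice at each trial T, then check hF = ψ·hV(T) + (1−ψ)·hL(T).
  T = 336.4 K: K = (2.323, 0.340), RR gives ψ = 0.064, H_out = 2.137 kJ/mol
  T = 371.1 K: K = (3.596, 0.494), RR gives ψ = 0.467, H_out = 20.705 kJ/mol
  T = 353.8 K: K = (2.923, 0.414), RR gives ψ = 0.284, H_out = 12.166 kJ/mol
  T = 345.1 K: K = (2.613, 0.376), RR gives ψ = 0.183, H_out = 7.480 kJ/mol
  T = 340.8 K: K = (2.467, 0.358), RR gives ψ = 0.127, H_out = 4.948 kJ/mol
  T = 343.0 K: K = (2.542, 0.367), RR gives ψ = 0.156, H_out = 6.266 kJ/mol
Linear interpolation between T = 340.8 (H_out = 4.948) and T = 343.0 (H_out = 6.266) on hF = 5.795 gives T ≈ 342.2 K, at which ψ = 0.15.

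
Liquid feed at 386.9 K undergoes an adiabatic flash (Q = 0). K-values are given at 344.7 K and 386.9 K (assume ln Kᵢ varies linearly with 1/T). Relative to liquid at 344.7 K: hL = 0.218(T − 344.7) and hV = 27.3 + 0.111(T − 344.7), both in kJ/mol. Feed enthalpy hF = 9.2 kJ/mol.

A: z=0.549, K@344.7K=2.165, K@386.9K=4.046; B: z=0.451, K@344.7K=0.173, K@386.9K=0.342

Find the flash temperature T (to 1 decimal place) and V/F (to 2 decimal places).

Adiabatic flash: solve Rachford–Rice at each trial T, then check hF = ψ·hV(T) + (1−ψ)·hL(T).
  T = 344.7 K: K = (2.165, 0.173), RR gives ψ = 0.277, H_out = 7.554 kJ/mol
  T = 386.9 K: K = (4.046, 0.342), RR gives ψ = 0.686, H_out = 24.836 kJ/mol
  T = 365.8 K: K = (3.014, 0.248), RR gives ψ = 0.506, H_out = 17.275 kJ/mol
  T = 355.2 K: K = (2.565, 0.208), RR gives ψ = 0.405, H_out = 12.892 kJ/mol
  T = 349.9 K: K = (2.358, 0.190), RR gives ψ = 0.345, H_out = 10.371 kJ/mol
  T = 347.3 K: K = (2.260, 0.181), RR gives ψ = 0.313, H_out = 9.014 kJ/mol
  T = 348.6 K: K = (2.308, 0.186), RR gives ψ = 0.329, H_out = 9.704 kJ/mol
  T = 348.0 K: K = (2.286, 0.184), RR gives ψ = 0.322, H_out = 9.389 kJ/mol
Linear interpolation between T = 347.3 (H_out = 9.014) and T = 348.0 (H_out = 9.389) on hF = 9.2 gives T ≈ 347.6 K, at which ψ = 0.32.

T = 347.6 K, V/F = 0.32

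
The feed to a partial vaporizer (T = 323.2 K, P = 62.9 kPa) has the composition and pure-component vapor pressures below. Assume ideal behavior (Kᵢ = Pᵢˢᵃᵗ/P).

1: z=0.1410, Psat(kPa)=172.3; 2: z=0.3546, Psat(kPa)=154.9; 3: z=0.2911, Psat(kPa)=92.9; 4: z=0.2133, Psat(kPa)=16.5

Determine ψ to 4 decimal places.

ψ = 0.8564

Raoult's law: Kᵢ = Pᵢˢᵃᵗ/P = Pᵢˢᵃᵗ/62.9.
  K_1 = 172.3/62.9 = 2.739269, K_2 = 154.9/62.9 = 2.462639, K_3 = 92.9/62.9 = 1.476948, K_4 = 16.5/62.9 = 0.262321
Material balance + equilibrium reduce to Σ zᵢ(Kᵢ−1)/(1+ψ(Kᵢ−1)) = 0.
Feasibility: ΣzᵢKᵢ = 1.7454, Σzᵢ/Kᵢ = 1.2057 — both > 1, two phases present.
Newton–Raphson from ψ = 0.48:
  ψ = 0.4800: g = 0.30775, g' = -0.7106 → ψ = 0.9131
  ψ = 0.9131: g = -0.06846, g' = -1.3241 → ψ = 0.8614
  ψ = 0.8614: g = -0.00550, g' = -1.1234 → ψ = 0.8565
  ψ = 0.8565: g = -0.00004, g' = -1.1079 → ψ = 0.8564
Converged at ψ = 0.8564.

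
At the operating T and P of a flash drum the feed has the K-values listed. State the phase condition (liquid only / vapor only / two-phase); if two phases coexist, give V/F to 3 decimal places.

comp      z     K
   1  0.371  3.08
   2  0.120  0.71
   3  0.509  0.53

ΣzᵢKᵢ = 1.498; Σzᵢ/Kᵢ = 1.250.
Both exceed 1, so a two-phase solution exists.
Material balance + equilibrium reduce to Σ zᵢ(Kᵢ−1)/(1+ψ(Kᵢ−1)) = 0.
Newton iteration, ψ⁰ = 0.5:
  ψ = 0.500: g = 0.0249, g' = -0.592 → ψ = 0.542
  ψ = 0.542: g = 0.0004, g' = -0.571 → ψ = 0.543
Converged at ψ = 0.543.

two-phase, V/F = 0.543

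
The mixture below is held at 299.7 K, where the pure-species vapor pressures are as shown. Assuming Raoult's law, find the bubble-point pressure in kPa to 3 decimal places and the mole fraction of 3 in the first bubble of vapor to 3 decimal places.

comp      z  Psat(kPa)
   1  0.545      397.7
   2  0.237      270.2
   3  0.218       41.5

Pbub = 289.831 kPa, y_3 = 0.031

At the bubble point ψ → 0, so ΣzᵢKᵢ = 1 with Kᵢ = Pᵢˢᵃᵗ/P ⇒ P = ΣzᵢPᵢˢᵃᵗ.
P = 0.545·397.7 + 0.237·270.2 + 0.218·41.5 = 289.831 kPa
yᵢ = zᵢPᵢˢᵃᵗ/P ⇒ y_3 = 0.218·41.5/289.831 = 0.031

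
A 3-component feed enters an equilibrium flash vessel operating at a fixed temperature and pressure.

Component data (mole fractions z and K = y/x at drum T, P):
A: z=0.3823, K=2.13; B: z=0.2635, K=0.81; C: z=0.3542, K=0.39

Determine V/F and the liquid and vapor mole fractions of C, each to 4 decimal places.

V/F = 0.3106, x_C = 0.4370, y_C = 0.1704

Rachford–Rice: g(V/F) = Σ zᵢ(Kᵢ−1)/(1+V/F(Kᵢ−1)) = 0.
Check two-phase: ΣzᵢKᵢ = 1.1659 > 1 and Σzᵢ/Kᵢ = 1.4130 > 1, so g(0) = 0.1659 > 0 and g(1) = -0.4130 < 0.
Newton iteration, V/F⁰ = 0.52:
  V/F = 0.5200: g = -0.09988, g' = -0.4881 → V/F = 0.3154
  V/F = 0.3154: g = -0.00228, g' = -0.4782 → V/F = 0.3106
Converged at V/F = 0.3106.
Compositions from xᵢ = zᵢ/(1+V/F(Kᵢ−1)), yᵢ = Kᵢxᵢ:
  A: x = 0.2830, y = 0.6028
  B: x = 0.2800, y = 0.2268
  C: x = 0.4370, y = 0.1704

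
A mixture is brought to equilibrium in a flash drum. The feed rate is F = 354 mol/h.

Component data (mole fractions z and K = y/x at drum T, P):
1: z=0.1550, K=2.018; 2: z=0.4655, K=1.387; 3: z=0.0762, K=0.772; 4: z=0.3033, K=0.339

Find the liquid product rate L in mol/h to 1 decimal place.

L = 234.6 mol/h

Newton iteration, V/F⁰ = 0.35:
  V/F = 0.3500: g = -0.00471, g' = -0.3704 → V/F = 0.3373
  V/F = 0.3373: g = -0.00002, g' = -0.3677 → V/F = 0.3372
Converged at V/F = 0.3372.
Then V = V/F·F = 0.3372·354 = 119.4 mol/h and L = F − V = 234.6 mol/h.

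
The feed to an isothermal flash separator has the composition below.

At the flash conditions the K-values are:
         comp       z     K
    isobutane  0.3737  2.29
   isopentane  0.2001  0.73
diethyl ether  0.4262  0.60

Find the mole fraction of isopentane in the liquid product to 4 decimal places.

Material balance + equilibrium reduce to Σ zᵢ(Kᵢ−1)/(1+V/F(Kᵢ−1)) = 0.
Feasibility: ΣzᵢKᵢ = 1.2576, Σzᵢ/Kᵢ = 1.1476 — both > 1, two phases present.
Newton–Raphson from V/F = 0.5:
  V/F = 0.5000: g = 0.01749, g' = -0.3559 → V/F = 0.5492
  V/F = 0.5492: g = 0.00027, g' = -0.3452 → V/F = 0.5500
Converged at V/F = 0.5500.
Compositions from xᵢ = zᵢ/(1+V/F(Kᵢ−1)), yᵢ = Kᵢxᵢ:
  isobutane: x = 0.2186, y = 0.5006
  isopentane: x = 0.2350, y = 0.1715
  diethyl ether: x = 0.5464, y = 0.3278

x_isopentane = 0.2350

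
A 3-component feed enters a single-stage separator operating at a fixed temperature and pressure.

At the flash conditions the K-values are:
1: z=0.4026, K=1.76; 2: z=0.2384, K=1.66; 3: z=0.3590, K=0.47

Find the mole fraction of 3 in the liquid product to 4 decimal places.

x_3 = 0.5766

Newton iteration, ψ⁰ = 0.33:
  ψ = 0.3300: g = 0.14323, g' = -0.3668 → ψ = 0.7205
  ψ = 0.7205: g = -0.00346, g' = -0.4087 → ψ = 0.7120
Converged at ψ = 0.7120.
Compositions from xᵢ = zᵢ/(1+ψ(Kᵢ−1)), yᵢ = Kᵢxᵢ:
  1: x = 0.2612, y = 0.4598
  2: x = 0.1622, y = 0.2692
  3: x = 0.5766, y = 0.2710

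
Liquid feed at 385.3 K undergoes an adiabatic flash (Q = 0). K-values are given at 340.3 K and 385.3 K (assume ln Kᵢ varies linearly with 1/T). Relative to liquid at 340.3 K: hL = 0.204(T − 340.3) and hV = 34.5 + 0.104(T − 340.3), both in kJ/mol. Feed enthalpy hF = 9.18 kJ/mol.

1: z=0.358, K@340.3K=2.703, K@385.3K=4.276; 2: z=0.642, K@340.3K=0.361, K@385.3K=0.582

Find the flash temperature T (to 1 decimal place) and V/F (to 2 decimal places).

T = 345.6 K, V/F = 0.24

Adiabatic flash: solve Rachford–Rice at each trial T, then check hF = ψ·hV(T) + (1−ψ)·hL(T).
  T = 340.3 K: K = (2.703, 0.361), RR gives ψ = 0.183, H_out = 6.323 kJ/mol
  T = 385.3 K: K = (4.276, 0.582), RR gives ψ = 0.660, H_out = 28.995 kJ/mol
  T = 362.8 K: K = (3.448, 0.465), RR gives ψ = 0.407, H_out = 17.722 kJ/mol
  T = 351.6 K: K = (3.067, 0.412), RR gives ψ = 0.298, H_out = 12.246 kJ/mol
  T = 346.0 K: K = (2.884, 0.386), RR gives ψ = 0.242, H_out = 9.387 kJ/mol
  T = 343.1 K: K = (2.791, 0.373), RR gives ψ = 0.213, H_out = 7.851 kJ/mol
  T = 344.6 K: K = (2.839, 0.380), RR gives ψ = 0.228, H_out = 8.651 kJ/mol
Linear interpolation between T = 344.6 (H_out = 8.651) and T = 346.0 (H_out = 9.387) on hF = 9.18 gives T ≈ 345.6 K, at which ψ = 0.24.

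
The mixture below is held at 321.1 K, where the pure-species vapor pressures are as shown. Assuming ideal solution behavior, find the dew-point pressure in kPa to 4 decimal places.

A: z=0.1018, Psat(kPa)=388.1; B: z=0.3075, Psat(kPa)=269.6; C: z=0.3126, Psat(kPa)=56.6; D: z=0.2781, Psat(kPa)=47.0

Pdew = 77.8642 kPa

At the dew point ψ → 1, so Σzᵢ/Kᵢ = 1 with Kᵢ = Pᵢˢᵃᵗ/P ⇒ 1/P = Σzᵢ/Pᵢˢᵃᵗ.
1/P = 0.1018/388.1 + 0.3075/269.6 + 0.3126/56.6 + 0.2781/47.0 = 0.0128429 ⇒ P = 77.8642 kPa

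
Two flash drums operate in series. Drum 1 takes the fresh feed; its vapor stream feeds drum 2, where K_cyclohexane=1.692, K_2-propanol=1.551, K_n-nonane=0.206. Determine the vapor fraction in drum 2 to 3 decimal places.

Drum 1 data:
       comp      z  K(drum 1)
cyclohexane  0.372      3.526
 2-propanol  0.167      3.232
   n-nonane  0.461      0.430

V/F (drum 2) = 0.283

Drum 1:
Let ψ₁ = V/F and solve Σ zᵢ(Kᵢ−1)/(1+ψ₁(Kᵢ−1)) = 0.
Check two-phase: ΣzᵢKᵢ = 2.050 > 1 and Σzᵢ/Kᵢ = 1.229 > 1, so g(0) = 1.050 > 0 and g(1) = -0.229 < 0.
Newton iteration, ψ₁⁰ = 0.5:
  ψ₁ = 0.500: g = 0.2239, g' = -0.942 → ψ₁ = 0.738
  ψ₁ = 0.738: g = 0.0157, g' = -0.854 → ψ₁ = 0.756
Converged at ψ₁ = 0.756.
Drum-1 compositions:
  cyclohexane: x = 0.128, y = 0.451
  2-propanol: x = 0.062, y = 0.201
  n-nonane: x = 0.810, y = 0.348
Drum-2 feed = drum-1 vapor: z₂ = (0.4508, 0.2009, 0.3483).
Drum 2:
Rachford–Rice: g(ψ₂) = Σ zᵢ(Kᵢ−1)/(1+ψ₂(Kᵢ−1)) = 0.
Feasibility: ΣzᵢKᵢ = 1.146, Σzᵢ/Kᵢ = 2.087 — both > 1, two phases present.
Iterate (Newton) starting at ψ₂ = 0.69:
  ψ₂ = 0.690: g = -0.3203, g' = -1.205 → ψ₂ = 0.424
  ψ₂ = 0.424: g = -0.0861, g' = -0.668 → ψ₂ = 0.295
  ψ₂ = 0.295: g = -0.0070, g' = -0.569 → ψ₂ = 0.283
Converged at ψ₂ = 0.283.
  cyclohexane: x = 0.377, y = 0.638
  2-propanol: x = 0.174, y = 0.270
  n-nonane: x = 0.449, y = 0.093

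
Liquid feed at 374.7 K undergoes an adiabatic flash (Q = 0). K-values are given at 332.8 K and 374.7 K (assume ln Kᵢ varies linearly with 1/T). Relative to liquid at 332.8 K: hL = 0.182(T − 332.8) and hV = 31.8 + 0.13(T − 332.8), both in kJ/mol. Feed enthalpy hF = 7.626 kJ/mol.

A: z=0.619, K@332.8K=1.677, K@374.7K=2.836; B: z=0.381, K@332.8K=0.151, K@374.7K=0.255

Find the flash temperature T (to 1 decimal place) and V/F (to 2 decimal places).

T = 335.7 K, V/F = 0.22

Adiabatic flash: solve Rachford–Rice at each trial T, then check hF = ψ·hV(T) + (1−ψ)·hL(T).
  T = 332.8 K: K = (1.677, 0.151), RR gives ψ = 0.166, H_out = 5.289 kJ/mol
  T = 374.7 K: K = (2.836, 0.255), RR gives ψ = 0.623, H_out = 26.090 kJ/mol
  T = 353.8 K: K = (2.216, 0.199), RR gives ψ = 0.460, H_out = 17.947 kJ/mol
  T = 343.3 K: K = (1.936, 0.174), RR gives ψ = 0.343, H_out = 12.620 kJ/mol
  T = 338.1 K: K = (1.805, 0.163), RR gives ψ = 0.266, H_out = 9.348 kJ/mol
  T = 335.5 K: K = (1.742, 0.157), RR gives ψ = 0.220, H_out = 7.468 kJ/mol
  T = 336.8 K: K = (1.773, 0.160), RR gives ψ = 0.244, H_out = 8.432 kJ/mol
Linear interpolation between T = 335.5 (H_out = 7.468) and T = 336.8 (H_out = 8.432) on hF = 7.626 gives T ≈ 335.7 K, at which ψ = 0.22.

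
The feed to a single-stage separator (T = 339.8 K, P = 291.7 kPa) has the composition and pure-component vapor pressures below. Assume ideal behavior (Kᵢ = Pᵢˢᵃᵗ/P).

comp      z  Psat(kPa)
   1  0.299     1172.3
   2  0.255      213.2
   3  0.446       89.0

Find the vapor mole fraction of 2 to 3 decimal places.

Raoult's law: Kᵢ = Pᵢˢᵃᵗ/P = Pᵢˢᵃᵗ/291.7.
  K_1 = 1172.3/291.7 = 4.01885, K_2 = 213.2/291.7 = 0.73089, K_3 = 89.0/291.7 = 0.30511
Rachford–Rice: g(ψ) = Σ zᵢ(Kᵢ−1)/(1+ψ(Kᵢ−1)) = 0.
Feasibility: ΣzᵢKᵢ = 1.524, Σzᵢ/Kᵢ = 1.885 — both > 1, two phases present.
Iterate (Newton) starting at ψ = 0.66:
  ψ = 0.660: g = -0.3543, g' = -1.066 → ψ = 0.328
  ψ = 0.328: g = -0.0229, g' = -1.072 → ψ = 0.306
  ψ = 0.306: g = 0.0003, g' = -1.105 → ψ = 0.307
Converged at ψ = 0.307.
Compositions from xᵢ = zᵢ/(1+ψ(Kᵢ−1)), yᵢ = Kᵢxᵢ:
  1: x = 0.155, y = 0.624
  2: x = 0.278, y = 0.203
  3: x = 0.567, y = 0.173

y_2 = 0.203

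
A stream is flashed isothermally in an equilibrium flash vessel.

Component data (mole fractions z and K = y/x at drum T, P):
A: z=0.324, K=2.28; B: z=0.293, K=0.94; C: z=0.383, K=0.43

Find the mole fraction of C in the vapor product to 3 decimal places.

Iterate (Newton) starting at V/F = 0.68:
  V/F = 0.680: g = -0.1531, g' = -0.485 → V/F = 0.364
  V/F = 0.364: g = -0.0106, g' = -0.446 → V/F = 0.340
  V/F = 0.340: g = 0.0000, g' = -0.450 → V/F = 0.341
Converged at V/F = 0.341.
Compositions from xᵢ = zᵢ/(1+V/F(Kᵢ−1)), yᵢ = Kᵢxᵢ:
  A: x = 0.226, y = 0.514
  B: x = 0.299, y = 0.281
  C: x = 0.475, y = 0.204

y_C = 0.204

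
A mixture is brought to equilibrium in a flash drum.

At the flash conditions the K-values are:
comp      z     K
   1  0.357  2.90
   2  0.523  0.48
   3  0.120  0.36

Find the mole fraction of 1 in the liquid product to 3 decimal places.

Material balance + equilibrium reduce to Σ zᵢ(Kᵢ−1)/(1+β(Kᵢ−1)) = 0.
g(0) = ΣzᵢKᵢ − 1 = 0.330 and g(1) = 1 − Σzᵢ/Kᵢ = -0.546, so a root lies in (0, 1).
Newton iteration, β⁰ = 0.5:
  β = 0.500: g = -0.1326, g' = -0.703 → β = 0.311
  β = 0.311: g = 0.0057, g' = -0.787 → β = 0.319
Converged at β = 0.319.
Compositions from xᵢ = zᵢ/(1+β(Kᵢ−1)), yᵢ = Kᵢxᵢ:
  1: x = 0.222, y = 0.645
  2: x = 0.627, y = 0.301
  3: x = 0.151, y = 0.054

x_1 = 0.222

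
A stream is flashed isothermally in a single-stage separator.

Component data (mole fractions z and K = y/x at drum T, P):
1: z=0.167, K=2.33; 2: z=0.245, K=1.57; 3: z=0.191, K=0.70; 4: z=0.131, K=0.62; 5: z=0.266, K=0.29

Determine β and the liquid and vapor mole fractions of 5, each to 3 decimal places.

β = 0.129, x_5 = 0.293, y_5 = 0.085

Let β = V/F and solve Σ zᵢ(Kᵢ−1)/(1+β(Kᵢ−1)) = 0.
Check two-phase: ΣzᵢKᵢ = 1.066 > 1 and Σzᵢ/Kᵢ = 1.629 > 1, so g(0) = 0.066 > 0 and g(1) = -0.629 < 0.
Newton–Raphson from β = 0.42:
  β = 0.420: g = -0.1387, g' = -0.495 → β = 0.140
  β = 0.140: g = -0.0054, g' = -0.483 → β = 0.129
Converged at β = 0.129.
Compositions from xᵢ = zᵢ/(1+β(Kᵢ−1)), yᵢ = Kᵢxᵢ:
  1: x = 0.143, y = 0.332
  2: x = 0.228, y = 0.358
  3: x = 0.199, y = 0.139
  4: x = 0.138, y = 0.085
  5: x = 0.293, y = 0.085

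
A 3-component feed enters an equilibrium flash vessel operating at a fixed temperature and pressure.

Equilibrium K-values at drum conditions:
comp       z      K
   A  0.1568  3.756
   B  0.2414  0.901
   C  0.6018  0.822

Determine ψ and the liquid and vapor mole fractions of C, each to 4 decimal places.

Material balance + equilibrium reduce to Σ zᵢ(Kᵢ−1)/(1+ψ(Kᵢ−1)) = 0.
Feasibility: ΣzᵢKᵢ = 1.3011, Σzᵢ/Kᵢ = 1.0418 — both > 1, two phases present.
Newton–Raphson from ψ = 0.5:
  ψ = 0.5000: g = 0.03900, g' = -0.2362 → ψ = 0.6651
  ψ = 0.6651: g = 0.00545, g' = -0.1756 → ψ = 0.6961
  ψ = 0.6961: g = 0.00013, g' = -0.1674 → ψ = 0.6969
Converged at ψ = 0.6969.
Compositions from xᵢ = zᵢ/(1+ψ(Kᵢ−1)), yᵢ = Kᵢxᵢ:
  A: x = 0.0537, y = 0.2016
  B: x = 0.2593, y = 0.2336
  C: x = 0.6870, y = 0.5647

ψ = 0.6969, x_C = 0.6870, y_C = 0.5647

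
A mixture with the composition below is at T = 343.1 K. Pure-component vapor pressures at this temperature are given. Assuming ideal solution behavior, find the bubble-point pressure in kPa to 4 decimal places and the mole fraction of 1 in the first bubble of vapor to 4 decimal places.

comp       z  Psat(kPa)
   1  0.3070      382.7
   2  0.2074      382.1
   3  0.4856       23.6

Pbub = 208.1966 kPa, y_1 = 0.5643

At the bubble point ψ → 0, so ΣzᵢKᵢ = 1 with Kᵢ = Pᵢˢᵃᵗ/P ⇒ P = ΣzᵢPᵢˢᵃᵗ.
P = 0.3070·382.7 + 0.2074·382.1 + 0.4856·23.6 = 208.1966 kPa
yᵢ = zᵢPᵢˢᵃᵗ/P ⇒ y_1 = 0.3070·382.7/208.1966 = 0.5643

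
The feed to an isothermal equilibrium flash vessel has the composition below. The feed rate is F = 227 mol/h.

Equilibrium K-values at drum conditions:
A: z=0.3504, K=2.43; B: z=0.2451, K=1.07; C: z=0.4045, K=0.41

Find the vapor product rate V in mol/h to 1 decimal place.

Material balance + equilibrium reduce to Σ zᵢ(Kᵢ−1)/(1+V/F(Kᵢ−1)) = 0.
Feasibility: ΣzᵢKᵢ = 1.2796, Σzᵢ/Kᵢ = 1.3598 — both > 1, two phases present.
Iterate (Newton) starting at V/F = 0.68:
  V/F = 0.6800: g = -0.12814, g' = -0.5780 → V/F = 0.4583
  V/F = 0.4583: g = -0.00778, g' = -0.5271 → V/F = 0.4435
Converged at V/F = 0.4435.
Then V = V/F·F = 0.4435·227 = 100.7 mol/h and L = F − V = 126.3 mol/h.

V = 100.7 mol/h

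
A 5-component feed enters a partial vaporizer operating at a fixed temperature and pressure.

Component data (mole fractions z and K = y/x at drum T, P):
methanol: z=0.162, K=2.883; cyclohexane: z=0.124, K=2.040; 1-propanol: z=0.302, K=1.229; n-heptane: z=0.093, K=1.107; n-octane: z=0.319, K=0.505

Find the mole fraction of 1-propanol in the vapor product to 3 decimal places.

y_1-propanol = 0.314

Rachford–Rice: g(β) = Σ zᵢ(Kᵢ−1)/(1+β(Kᵢ−1)) = 0.
Check two-phase: ΣzᵢKᵢ = 1.355 > 1 and Σzᵢ/Kᵢ = 1.078 > 1, so g(0) = 0.355 > 0 and g(1) = -0.078 < 0.
Newton–Raphson from β = 0.34:
  β = 0.340: g = 0.1652, g' = -0.414 → β = 0.739
  β = 0.739: g = 0.0200, g' = -0.350 → β = 0.796
  β = 0.796: g = -0.0002, g' = -0.357 → β = 0.795
Converged at β = 0.795.
Compositions from xᵢ = zᵢ/(1+β(Kᵢ−1)), yᵢ = Kᵢxᵢ:
  methanol: x = 0.065, y = 0.187
  cyclohexane: x = 0.068, y = 0.138
  1-propanol: x = 0.255, y = 0.314
  n-heptane: x = 0.086, y = 0.095
  n-octane: x = 0.526, y = 0.266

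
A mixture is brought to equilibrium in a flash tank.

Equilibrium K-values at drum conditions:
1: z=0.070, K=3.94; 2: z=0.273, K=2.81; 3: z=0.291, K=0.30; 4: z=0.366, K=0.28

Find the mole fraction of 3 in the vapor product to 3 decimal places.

Iterate (Newton) starting at V/F = 0.34:
  V/F = 0.340: g = -0.2075, g' = -1.072 → V/F = 0.147
  V/F = 0.147: g = 0.0128, g' = -1.268 → V/F = 0.157
Converged at V/F = 0.157.
Compositions from xᵢ = zᵢ/(1+V/F(Kᵢ−1)), yᵢ = Kᵢxᵢ:
  1: x = 0.048, y = 0.189
  2: x = 0.213, y = 0.598
  3: x = 0.327, y = 0.098
  4: x = 0.413, y = 0.116

y_3 = 0.098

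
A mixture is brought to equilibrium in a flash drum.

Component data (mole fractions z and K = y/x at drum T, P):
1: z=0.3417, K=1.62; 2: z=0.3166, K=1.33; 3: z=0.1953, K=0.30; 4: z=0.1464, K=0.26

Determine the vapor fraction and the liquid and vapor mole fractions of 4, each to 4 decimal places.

Let ψ = V/F and solve Σ zᵢ(Kᵢ−1)/(1+ψ(Kᵢ−1)) = 0.
Check two-phase: ΣzᵢKᵢ = 1.0713 > 1 and Σzᵢ/Kᵢ = 1.6630 > 1, so g(0) = 0.0713 > 0 and g(1) = -0.6630 < 0.
Newton–Raphson from ψ = 0.69:
  ψ = 0.6900: g = -0.25232, g' = -0.7800 → ψ = 0.3665
  ψ = 0.3665: g = -0.06672, g' = -0.4387 → ψ = 0.2145
  ψ = 0.2145: g = -0.00507, g' = -0.3782 → ψ = 0.2011
  ψ = 0.2011: g = -0.00003, g' = -0.3744 → ψ = 0.2010
Converged at ψ = 0.2010.
Compositions from xᵢ = zᵢ/(1+ψ(Kᵢ−1)), yᵢ = Kᵢxᵢ:
  1: x = 0.3038, y = 0.4922
  2: x = 0.2969, y = 0.3949
  3: x = 0.2273, y = 0.0682
  4: x = 0.1720, y = 0.0447

ψ = 0.2010, x_4 = 0.1720, y_4 = 0.0447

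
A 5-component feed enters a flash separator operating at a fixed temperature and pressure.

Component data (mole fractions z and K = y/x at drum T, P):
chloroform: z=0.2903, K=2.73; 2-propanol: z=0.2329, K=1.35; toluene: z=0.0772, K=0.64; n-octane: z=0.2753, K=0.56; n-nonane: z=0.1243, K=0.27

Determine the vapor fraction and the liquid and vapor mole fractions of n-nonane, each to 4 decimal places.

ψ = 0.5122, x_n-nonane = 0.1985, y_n-nonane = 0.0536

Let ψ = V/F and solve Σ zᵢ(Kᵢ−1)/(1+ψ(Kᵢ−1)) = 0.
Check two-phase: ΣzᵢKᵢ = 1.3441 > 1 and Σzᵢ/Kᵢ = 1.3515 > 1, so g(0) = 0.3441 > 0 and g(1) = -0.3515 < 0.
Newton–Raphson from ψ = 0.5:
  ψ = 0.5000: g = 0.00657, g' = -0.5372 → ψ = 0.5122
Converged at ψ = 0.5122.
Compositions from xᵢ = zᵢ/(1+ψ(Kᵢ−1)), yᵢ = Kᵢxᵢ:
  chloroform: x = 0.1539, y = 0.4202
  2-propanol: x = 0.1975, y = 0.2666
  toluene: x = 0.0947, y = 0.0606
  n-octane: x = 0.3554, y = 0.1990
  n-nonane: x = 0.1985, y = 0.0536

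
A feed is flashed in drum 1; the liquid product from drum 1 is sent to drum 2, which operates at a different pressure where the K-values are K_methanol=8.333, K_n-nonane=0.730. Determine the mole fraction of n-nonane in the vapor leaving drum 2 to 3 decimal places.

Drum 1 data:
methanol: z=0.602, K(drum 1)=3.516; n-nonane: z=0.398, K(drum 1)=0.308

y_n-nonane (drum 2) = 0.704

Drum 1:
Rachford–Rice: g(ψ₁) = Σ zᵢ(Kᵢ−1)/(1+ψ₁(Kᵢ−1)) = 0.
Feasibility: ΣzᵢKᵢ = 2.239, Σzᵢ/Kᵢ = 1.463 — both > 1, two phases present.
Binary case is linear: z₁(K₁−1)(1+ψ₁(K₂−1)) + z₂(K₂−1)(1+ψ₁(K₁−1)) = 0
⇒ ψ₁ = [z₁(K₁−1)+z₂(K₂−1)] / [−(K₁−1)(K₂−1)] = 1.2392/1.7411 = 0.712
Drum-1 compositions:
  methanol: x = 0.216, y = 0.758
  n-nonane: x = 0.784, y = 0.242
Drum-2 feed = drum-1 liquid: z₂ = (0.2157, 0.7843).
Drum 2:
Newton iteration, ψ₂⁰ = 0.5:
  ψ₂ = 0.500: g = 0.0942, g' = -0.609 → ψ₂ = 0.655
  ψ₂ = 0.655: g = 0.0155, g' = -0.429 → ψ₂ = 0.691
  ψ₂ = 0.691: g = 0.0005, g' = -0.402 → ψ₂ = 0.692
Converged at ψ₂ = 0.692.
  methanol: x = 0.036, y = 0.296
  n-nonane: x = 0.964, y = 0.704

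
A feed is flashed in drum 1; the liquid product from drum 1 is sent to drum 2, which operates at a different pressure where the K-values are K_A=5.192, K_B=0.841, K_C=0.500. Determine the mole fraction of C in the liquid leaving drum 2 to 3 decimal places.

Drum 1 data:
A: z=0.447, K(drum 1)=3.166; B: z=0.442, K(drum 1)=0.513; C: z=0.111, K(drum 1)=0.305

Drum 1:
Material balance + equilibrium reduce to Σ zᵢ(Kᵢ−1)/(1+ψ₁(Kᵢ−1)) = 0.
Check two-phase: ΣzᵢKᵢ = 1.676 > 1 and Σzᵢ/Kᵢ = 1.367 > 1, so g(0) = 0.676 > 0 and g(1) = -0.367 < 0.
Newton–Raphson from ψ₁ = 0.5:
  ψ₁ = 0.500: g = 0.0620, g' = -0.792 → ψ₁ = 0.578
  ψ₁ = 0.578: g = 0.0012, g' = -0.766 → ψ₁ = 0.580
Converged at ψ₁ = 0.580.
Drum-1 compositions:
  A: x = 0.198, y = 0.627
  B: x = 0.616, y = 0.316
  C: x = 0.186, y = 0.057
Drum-2 feed = drum-1 liquid: z₂ = (0.1981, 0.6159, 0.1859).
Drum 2:
Rachford–Rice: g(ψ₂) = Σ zᵢ(Kᵢ−1)/(1+ψ₂(Kᵢ−1)) = 0.
g(0) = ΣzᵢKᵢ − 1 = 0.640 and g(1) = 1 − Σzᵢ/Kᵢ = -0.142, so a root lies in (0, 1).
Newton iteration, ψ₂⁰ = 0.5:
  ψ₂ = 0.500: g = 0.0379, g' = -0.464 → ψ₂ = 0.582
  ψ₂ = 0.582: g = 0.0025, g' = -0.406 → ψ₂ = 0.588
Converged at ψ₂ = 0.588.
  A: x = 0.057, y = 0.297
  B: x = 0.679, y = 0.571
  C: x = 0.263, y = 0.132

x_C (drum 2) = 0.263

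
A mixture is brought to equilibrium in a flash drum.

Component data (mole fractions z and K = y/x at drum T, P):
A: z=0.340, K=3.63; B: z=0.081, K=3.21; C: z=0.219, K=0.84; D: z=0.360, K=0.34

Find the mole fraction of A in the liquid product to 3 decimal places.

x_A = 0.133

Material balance + equilibrium reduce to Σ zᵢ(Kᵢ−1)/(1+ψ(Kᵢ−1)) = 0.
g(0) = ΣzᵢKᵢ − 1 = 0.801 and g(1) = 1 − Σzᵢ/Kᵢ = -0.438, so a root lies in (0, 1).
Iterate (Newton) starting at ψ = 0.5:
  ψ = 0.500: g = 0.0786, g' = -0.884 → ψ = 0.589
  ψ = 0.589: g = 0.0013, g' = -0.863 → ψ = 0.590
Converged at ψ = 0.590.
Compositions from xᵢ = zᵢ/(1+ψ(Kᵢ−1)), yᵢ = Kᵢxᵢ:
  A: x = 0.133, y = 0.483
  B: x = 0.035, y = 0.113
  C: x = 0.242, y = 0.203
  D: x = 0.590, y = 0.201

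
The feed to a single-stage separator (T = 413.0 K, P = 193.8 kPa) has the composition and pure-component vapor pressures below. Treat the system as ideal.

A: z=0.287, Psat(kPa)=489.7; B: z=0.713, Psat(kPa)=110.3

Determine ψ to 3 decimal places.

Raoult's law: Kᵢ = Pᵢˢᵃᵗ/P = Pᵢˢᵃᵗ/193.8.
  K_A = 489.7/193.8 = 2.52683, K_B = 110.3/193.8 = 0.56914
Rachford–Rice: g(ψ) = Σ zᵢ(Kᵢ−1)/(1+ψ(Kᵢ−1)) = 0.
Check two-phase: ΣzᵢKᵢ = 1.131 > 1 and Σzᵢ/Kᵢ = 1.366 > 1, so g(0) = 0.131 > 0 and g(1) = -0.366 < 0.
Binary case is linear: z₁(K₁−1)(1+ψ(K₂−1)) + z₂(K₂−1)(1+ψ(K₁−1)) = 0
⇒ ψ = [z₁(K₁−1)+z₂(K₂−1)] / [−(K₁−1)(K₂−1)] = 0.1310/0.6578 = 0.199

ψ = 0.199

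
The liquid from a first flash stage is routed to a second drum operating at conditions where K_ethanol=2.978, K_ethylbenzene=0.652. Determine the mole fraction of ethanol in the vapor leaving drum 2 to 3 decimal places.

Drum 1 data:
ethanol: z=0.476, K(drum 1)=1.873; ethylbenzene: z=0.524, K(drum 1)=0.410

y_ethanol (drum 2) = 0.446

Drum 1:
Let ψ₁ = V/F and solve Σ zᵢ(Kᵢ−1)/(1+ψ₁(Kᵢ−1)) = 0.
Check two-phase: ΣzᵢKᵢ = 1.106 > 1 and Σzᵢ/Kᵢ = 1.532 > 1, so g(0) = 0.106 > 0 and g(1) = -0.532 < 0.
Newton–Raphson from ψ₁ = 0.4:
  ψ₁ = 0.400: g = -0.0967, g' = -0.512 → ψ₁ = 0.211
  ψ₁ = 0.211: g = -0.0023, g' = -0.497 → ψ₁ = 0.207
Converged at ψ₁ = 0.207.
Drum-1 compositions:
  ethanol: x = 0.403, y = 0.755
  ethylbenzene: x = 0.597, y = 0.245
Drum-2 feed = drum-1 liquid: z₂ = (0.4033, 0.5967).
Drum 2:
Let ψ₂ = V/F and solve Σ zᵢ(Kᵢ−1)/(1+ψ₂(Kᵢ−1)) = 0.
Check two-phase: ΣzᵢKᵢ = 1.590 > 1 and Σzᵢ/Kᵢ = 1.051 > 1, so g(0) = 0.590 > 0 and g(1) = -0.051 < 0.
Binary case is linear: z₁(K₁−1)(1+ψ₂(K₂−1)) + z₂(K₂−1)(1+ψ₂(K₁−1)) = 0
⇒ ψ₂ = [z₁(K₁−1)+z₂(K₂−1)] / [−(K₁−1)(K₂−1)] = 0.5900/0.6883 = 0.857
  ethanol: x = 0.150, y = 0.446
  ethylbenzene: x = 0.850, y = 0.554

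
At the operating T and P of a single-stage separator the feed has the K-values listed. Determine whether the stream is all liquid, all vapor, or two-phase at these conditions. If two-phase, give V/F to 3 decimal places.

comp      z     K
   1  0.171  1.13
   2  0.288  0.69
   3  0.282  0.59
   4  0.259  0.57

ΣzᵢKᵢ = 0.706; Σzᵢ/Kᵢ = 1.501.
Since ΣzᵢKᵢ < 1 the mixture is below its bubble point — single liquid phase.

all liquid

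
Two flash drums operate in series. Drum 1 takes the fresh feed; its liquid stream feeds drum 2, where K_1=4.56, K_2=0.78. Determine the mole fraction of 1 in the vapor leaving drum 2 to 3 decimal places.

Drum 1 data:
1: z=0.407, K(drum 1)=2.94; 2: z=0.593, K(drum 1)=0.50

Drum 1:
Rachford–Rice: g(ψ₁) = Σ zᵢ(Kᵢ−1)/(1+ψ₁(Kᵢ−1)) = 0.
g(0) = ΣzᵢKᵢ − 1 = 0.493 and g(1) = 1 − Σzᵢ/Kᵢ = -0.324, so a root lies in (0, 1).
Binary case is linear: z₁(K₁−1)(1+ψ₁(K₂−1)) + z₂(K₂−1)(1+ψ₁(K₁−1)) = 0
⇒ ψ₁ = [z₁(K₁−1)+z₂(K₂−1)] / [−(K₁−1)(K₂−1)] = 0.4931/0.9700 = 0.508
Drum-1 compositions:
  1: x = 0.205, y = 0.602
  2: x = 0.795, y = 0.398
Drum-2 feed = drum-1 liquid: z₂ = (0.2049, 0.7951).
Drum 2:
Let ψ₂ = V/F and solve Σ zᵢ(Kᵢ−1)/(1+ψ₂(Kᵢ−1)) = 0.
Check two-phase: ΣzᵢKᵢ = 1.555 > 1 and Σzᵢ/Kᵢ = 1.064 > 1, so g(0) = 0.555 > 0 and g(1) = -0.064 < 0.
Binary case is linear: z₁(K₁−1)(1+ψ₂(K₂−1)) + z₂(K₂−1)(1+ψ₂(K₁−1)) = 0
⇒ ψ₂ = [z₁(K₁−1)+z₂(K₂−1)] / [−(K₁−1)(K₂−1)] = 0.5546/0.7832 = 0.708
  1: x = 0.058, y = 0.265
  2: x = 0.942, y = 0.735

y_1 (drum 2) = 0.265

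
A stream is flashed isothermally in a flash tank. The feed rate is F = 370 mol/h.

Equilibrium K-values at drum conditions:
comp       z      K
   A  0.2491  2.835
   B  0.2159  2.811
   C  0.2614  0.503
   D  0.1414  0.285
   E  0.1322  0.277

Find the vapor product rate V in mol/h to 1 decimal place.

Rachford–Rice: g(β) = Σ zᵢ(Kᵢ−1)/(1+β(Kᵢ−1)) = 0.
Feasibility: ΣzᵢKᵢ = 1.5215, Σzᵢ/Kᵢ = 1.6577 — both > 1, two phases present.
Newton–Raphson from β = 0.41:
  β = 0.4100: g = 0.04319, g' = -0.8925 → β = 0.4584
  β = 0.4584: g = 0.00031, g' = -0.8817 → β = 0.4587
Converged at β = 0.4587.
Then V = β·F = 0.4587·370 = 169.7 mol/h and L = F − V = 200.3 mol/h.

V = 169.7 mol/h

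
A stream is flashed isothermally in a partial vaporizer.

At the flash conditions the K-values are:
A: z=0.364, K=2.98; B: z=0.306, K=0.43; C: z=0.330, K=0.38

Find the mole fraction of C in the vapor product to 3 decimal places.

y_C = 0.153

Material balance + equilibrium reduce to Σ zᵢ(Kᵢ−1)/(1+ψ(Kᵢ−1)) = 0.
Feasibility: ΣzᵢKᵢ = 1.342, Σzᵢ/Kᵢ = 1.702 — both > 1, two phases present.
Newton–Raphson from ψ = 0.5:
  ψ = 0.500: g = -0.1783, g' = -0.821 → ψ = 0.283
  ψ = 0.283: g = 0.0059, g' = -0.914 → ψ = 0.289
Converged at ψ = 0.289.
Compositions from xᵢ = zᵢ/(1+ψ(Kᵢ−1)), yᵢ = Kᵢxᵢ:
  A: x = 0.231, y = 0.690
  B: x = 0.366, y = 0.158
  C: x = 0.402, y = 0.153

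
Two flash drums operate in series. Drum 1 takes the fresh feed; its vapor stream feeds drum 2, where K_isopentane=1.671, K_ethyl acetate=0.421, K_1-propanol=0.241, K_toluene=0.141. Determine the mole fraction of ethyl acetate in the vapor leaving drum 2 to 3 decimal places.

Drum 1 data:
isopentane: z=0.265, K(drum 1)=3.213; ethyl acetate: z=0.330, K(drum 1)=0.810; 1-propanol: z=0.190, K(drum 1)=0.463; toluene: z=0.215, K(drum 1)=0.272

Drum 1:
Let ψ₁ = V/F and solve Σ zᵢ(Kᵢ−1)/(1+ψ₁(Kᵢ−1)) = 0.
Feasibility: ΣzᵢKᵢ = 1.265, Σzᵢ/Kᵢ = 1.691 — both > 1, two phases present.
Newton iteration, ψ₁⁰ = 0.5:
  ψ₁ = 0.500: g = -0.1765, g' = -0.691 → ψ₁ = 0.245
  ψ₁ = 0.245: g = 0.0068, g' = -0.801 → ψ₁ = 0.253
Converged at ψ₁ = 0.253.
Drum-1 compositions:
  isopentane: x = 0.170, y = 0.546
  ethyl acetate: x = 0.347, y = 0.281
  1-propanol: x = 0.220, y = 0.102
  toluene: x = 0.264, y = 0.072
Drum-2 feed = drum-1 vapor: z₂ = (0.5457, 0.2808, 0.1018, 0.0717).
Drum 2:
Material balance + equilibrium reduce to Σ zᵢ(Kᵢ−1)/(1+ψ₂(Kᵢ−1)) = 0.
g(0) = ΣzᵢKᵢ − 1 = 0.065 and g(1) = 1 − Σzᵢ/Kᵢ = -0.925, so a root lies in (0, 1).
Iterate (Newton) starting at ψ₂ = 0.5:
  ψ₂ = 0.500: g = -0.1872, g' = -0.639 → ψ₂ = 0.207
  ψ₂ = 0.207: g = -0.0299, g' = -0.472 → ψ₂ = 0.144
  ψ₂ = 0.144: g = -0.0004, g' = -0.459 → ψ₂ = 0.143
Converged at ψ₂ = 0.143.
  isopentane: x = 0.498, y = 0.832
  ethyl acetate: x = 0.306, y = 0.129
  1-propanol: x = 0.114, y = 0.028
  toluene: x = 0.082, y = 0.012

y_ethyl acetate (drum 2) = 0.129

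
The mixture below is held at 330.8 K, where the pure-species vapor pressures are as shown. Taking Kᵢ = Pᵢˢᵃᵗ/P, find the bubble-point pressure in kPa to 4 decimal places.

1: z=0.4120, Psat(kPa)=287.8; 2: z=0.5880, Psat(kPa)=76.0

At the bubble point ψ → 0, so ΣzᵢKᵢ = 1 with Kᵢ = Pᵢˢᵃᵗ/P ⇒ P = ΣzᵢPᵢˢᵃᵗ.
P = 0.4120·287.8 + 0.5880·76.0 = 163.2616 kPa

Pbub = 163.2616 kPa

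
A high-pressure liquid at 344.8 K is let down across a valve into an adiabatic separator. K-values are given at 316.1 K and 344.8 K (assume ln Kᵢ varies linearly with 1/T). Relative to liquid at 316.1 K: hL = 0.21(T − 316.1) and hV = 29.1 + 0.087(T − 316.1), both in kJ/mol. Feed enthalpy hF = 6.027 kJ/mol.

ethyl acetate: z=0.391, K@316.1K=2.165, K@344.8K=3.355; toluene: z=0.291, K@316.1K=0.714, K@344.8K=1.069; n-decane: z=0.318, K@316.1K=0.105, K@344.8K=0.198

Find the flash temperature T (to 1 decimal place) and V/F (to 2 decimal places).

T = 319.8 K, V/F = 0.18

Adiabatic flash: solve Rachford–Rice at each trial T, then check hF = ψ·hV(T) + (1−ψ)·hL(T).
  T = 316.1 K: K = (2.165, 0.714, 0.105), RR gives ψ = 0.113, H_out = 3.284 kJ/mol
  T = 344.8 K: K = (3.355, 1.069, 0.198), RR gives ψ = 0.516, H_out = 19.221 kJ/mol
  T = 330.5 K: K = (2.723, 0.882, 0.146), RR gives ψ = 0.347, H_out = 12.509 kJ/mol
  T = 323.3 K: K = (2.434, 0.795, 0.124), RR gives ψ = 0.242, H_out = 8.352 kJ/mol
  T = 319.7 K: K = (2.297, 0.754, 0.114), RR gives ψ = 0.182, H_out = 5.960 kJ/mol
  T = 321.5 K: K = (2.365, 0.775, 0.119), RR gives ψ = 0.213, H_out = 7.187 kJ/mol
Linear interpolation between T = 319.7 (H_out = 5.960) and T = 321.5 (H_out = 7.187) on hF = 6.027 gives T ≈ 319.8 K, at which ψ = 0.18.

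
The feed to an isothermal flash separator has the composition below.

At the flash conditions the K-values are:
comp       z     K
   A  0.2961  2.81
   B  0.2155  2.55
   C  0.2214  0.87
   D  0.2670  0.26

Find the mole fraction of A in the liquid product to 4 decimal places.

Material balance + equilibrium reduce to Σ zᵢ(Kᵢ−1)/(1+β(Kᵢ−1)) = 0.
Check two-phase: ΣzᵢKᵢ = 1.6436 > 1 and Σzᵢ/Kᵢ = 1.4713 > 1, so g(0) = 0.6436 > 0 and g(1) = -0.4713 < 0.
Iterate (Newton) starting at β = 0.37:
  β = 0.3700: g = 0.23095, g' = -0.8384 → β = 0.6455
  β = 0.6455: g = 0.00449, g' = -0.8760 → β = 0.6506
Converged at β = 0.6506.
Compositions from xᵢ = zᵢ/(1+β(Kᵢ−1)), yᵢ = Kᵢxᵢ:
  A: x = 0.1360, y = 0.3821
  B: x = 0.1073, y = 0.2736
  C: x = 0.2419, y = 0.2104
  D: x = 0.5149, y = 0.1339

x_A = 0.1360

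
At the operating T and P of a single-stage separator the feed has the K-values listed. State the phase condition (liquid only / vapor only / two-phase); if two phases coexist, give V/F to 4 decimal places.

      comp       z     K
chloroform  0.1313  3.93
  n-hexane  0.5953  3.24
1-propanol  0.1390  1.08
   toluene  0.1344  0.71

ΣzᵢKᵢ = 2.6903; Σzᵢ/Kᵢ = 0.5351.
Since Σzᵢ/Kᵢ < 1 the mixture is above its dew point — single vapor phase.

vapor only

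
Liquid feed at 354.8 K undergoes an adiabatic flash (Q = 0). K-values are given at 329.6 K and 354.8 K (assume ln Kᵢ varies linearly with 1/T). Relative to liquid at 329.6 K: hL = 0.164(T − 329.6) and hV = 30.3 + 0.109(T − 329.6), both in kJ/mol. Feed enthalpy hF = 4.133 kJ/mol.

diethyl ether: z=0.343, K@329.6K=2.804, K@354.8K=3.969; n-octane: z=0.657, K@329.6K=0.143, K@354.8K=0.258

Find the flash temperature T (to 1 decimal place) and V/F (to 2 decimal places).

T = 336.5 K, V/F = 0.10

Adiabatic flash: solve Rachford–Rice at each trial T, then check hF = ψ·hV(T) + (1−ψ)·hL(T).
  T = 329.6 K: K = (2.804, 0.143), RR gives ψ = 0.036, H_out = 1.092 kJ/mol
  T = 354.8 K: K = (3.969, 0.258), RR gives ψ = 0.241, H_out = 11.100 kJ/mol
  T = 342.2 K: K = (3.357, 0.194), RR gives ψ = 0.147, H_out = 6.417 kJ/mol
  T = 335.9 K: K = (3.073, 0.167), RR gives ψ = 0.095, H_out = 3.878 kJ/mol
  T = 339.0 K: K = (3.211, 0.180), RR gives ψ = 0.121, H_out = 5.152 kJ/mol
  T = 337.4 K: K = (3.140, 0.173), RR gives ψ = 0.108, H_out = 4.501 kJ/mol
Linear interpolation between T = 335.9 (H_out = 3.878) and T = 337.4 (H_out = 4.501) on hF = 4.133 gives T ≈ 336.5 K, at which ψ = 0.10.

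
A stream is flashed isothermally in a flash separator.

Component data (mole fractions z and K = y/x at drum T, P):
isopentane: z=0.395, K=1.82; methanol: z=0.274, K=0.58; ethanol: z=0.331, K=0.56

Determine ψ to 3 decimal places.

Material balance + equilibrium reduce to Σ zᵢ(Kᵢ−1)/(1+ψ(Kᵢ−1)) = 0.
Check two-phase: ΣzᵢKᵢ = 1.063 > 1 and Σzᵢ/Kᵢ = 1.281 > 1, so g(0) = 0.063 > 0 and g(1) = -0.281 < 0.
Newton iteration, ψ⁰ = 0.58:
  ψ = 0.580: g = -0.1282, g' = -0.322 → ψ = 0.182
  ψ = 0.182: g = -0.0011, g' = -0.334 → ψ = 0.179
Converged at ψ = 0.179.

ψ = 0.179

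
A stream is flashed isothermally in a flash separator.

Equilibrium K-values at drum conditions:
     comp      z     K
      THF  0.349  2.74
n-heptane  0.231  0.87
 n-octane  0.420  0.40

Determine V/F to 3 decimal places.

V/F = 0.392

Material balance + equilibrium reduce to Σ zᵢ(Kᵢ−1)/(1+V/F(Kᵢ−1)) = 0.
Feasibility: ΣzᵢKᵢ = 1.325, Σzᵢ/Kᵢ = 1.443 — both > 1, two phases present.
Newton iteration, V/F⁰ = 0.52:
  V/F = 0.520: g = -0.0797, g' = -0.615 → V/F = 0.390
  V/F = 0.390: g = 0.0009, g' = -0.637 → V/F = 0.392
Converged at V/F = 0.392.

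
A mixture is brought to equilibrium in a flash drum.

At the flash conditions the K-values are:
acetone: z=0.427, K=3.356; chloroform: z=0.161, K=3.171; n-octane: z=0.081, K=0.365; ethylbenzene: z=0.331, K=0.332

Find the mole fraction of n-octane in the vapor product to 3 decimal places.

Let ψ = V/F and solve Σ zᵢ(Kᵢ−1)/(1+ψ(Kᵢ−1)) = 0.
g(0) = ΣzᵢKᵢ − 1 = 1.083 and g(1) = 1 − Σzᵢ/Kᵢ = -0.397, so a root lies in (0, 1).
Newton iteration, ψ⁰ = 0.5:
  ψ = 0.500: g = 0.2221, g' = -1.077 → ψ = 0.706
  ψ = 0.706: g = 0.0038, g' = -1.089 → ψ = 0.710
Converged at ψ = 0.710.
Compositions from xᵢ = zᵢ/(1+ψ(Kᵢ−1)), yᵢ = Kᵢxᵢ:
  acetone: x = 0.160, y = 0.536
  chloroform: x = 0.063, y = 0.201
  n-octane: x = 0.147, y = 0.054
  ethylbenzene: x = 0.629, y = 0.209

y_n-octane = 0.054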